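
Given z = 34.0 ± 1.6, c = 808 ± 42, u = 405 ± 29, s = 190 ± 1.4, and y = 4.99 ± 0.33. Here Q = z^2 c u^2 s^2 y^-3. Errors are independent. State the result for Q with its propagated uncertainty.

(4.45 ± 1.19) × 10^13

Relative error in a monomial: (δQ/Q)² = Σ (nᵢ · δxᵢ/xᵢ)².
  (2·δz/z)² = (2×0.0471)² = 0.00886;  (1·δc/c)² = (1×0.0520)² = 0.00270;  (2·δu/u)² = (2×0.0716)² = 0.0205;  (2·δs/s)² = (2×0.00737)² = 0.000217;  (-3·δy/y)² = (-3×0.0661)² = 0.0394
δQ/Q = √(0.0716) = 0.268
Q = 4.45e+13, so δQ = 0.268 × 4.45e+13 = 1.19e+13.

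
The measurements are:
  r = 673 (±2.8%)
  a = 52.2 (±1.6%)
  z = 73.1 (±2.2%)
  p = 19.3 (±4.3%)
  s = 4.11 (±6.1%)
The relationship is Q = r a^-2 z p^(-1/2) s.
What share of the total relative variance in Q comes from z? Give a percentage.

(δQ/Q)² = (1·δr/r)² + (-2·δa/a)² + (1·δz/z)² + (−½·δp/p)² + (1·δs/s)²
  r term: (1×0.0280)² = 0.000784
  a term: (-2×0.0160)² = 0.00102
  z term: (1×0.0220)² = 0.000484
  p term: (-0.5×0.0430)² = 0.000462
  s term: (1×0.0610)² = 0.00372
Total = 0.00648. Share from z = 0.000484/0.00648 = 0.0747.

7.47%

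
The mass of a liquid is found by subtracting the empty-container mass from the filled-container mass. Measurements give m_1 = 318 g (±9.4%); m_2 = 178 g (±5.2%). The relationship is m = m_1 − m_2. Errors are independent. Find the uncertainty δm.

31.3 g

Each term contributes (cᵢ δxᵢ)² to (δm)²:
  (δm_1)² = 894;  (δm_2)² = 85.7
δm = √(979) = 31.3 g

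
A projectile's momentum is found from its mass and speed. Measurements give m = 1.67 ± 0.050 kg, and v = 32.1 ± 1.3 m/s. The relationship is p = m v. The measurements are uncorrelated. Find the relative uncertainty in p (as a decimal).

Since p is a product/quotient, work with relative uncertainties:
  (1·δm/m)² = (1×0.0299)² = 0.000896;  (1·δv/v)² = (1×0.0405)² = 0.00164
δp/p = √(0.00254) = 0.0504

0.0504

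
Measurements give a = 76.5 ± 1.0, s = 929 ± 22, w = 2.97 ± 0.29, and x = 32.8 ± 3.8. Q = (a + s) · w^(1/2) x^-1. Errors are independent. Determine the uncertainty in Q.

6.74

Let u = a + s = 1010. δu = √(δa² + δs²) = √(1.00 + 484) = 22.0, so δu/u = 0.0219.
Q is then a monomial in u, w, x:
δQ/Q = √((δu/u)² + (½·δw/w)² + (-1·δx/x)²) = √(0.000480 + 0.00238 + 0.0134) = 0.128
Q = 52.8, so δQ = 0.128 × 52.8 = 6.74.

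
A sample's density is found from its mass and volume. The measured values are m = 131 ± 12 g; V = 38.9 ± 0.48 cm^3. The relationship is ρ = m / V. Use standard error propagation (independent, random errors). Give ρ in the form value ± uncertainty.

3.37 ± 0.311 g/cm^3

Products/powers → add relative errors in quadrature, weighted by exponent:
  (1·δm/m)² = (1×0.0916)² = 0.00839;  (-1·δV/V)² = (-1×0.0123)² = 0.000152
δρ/ρ = √(0.00854) = 0.0924
ρ = 3.37 g/cm^3, so δρ = 0.0924 × 3.37 = 0.311 g/cm^3.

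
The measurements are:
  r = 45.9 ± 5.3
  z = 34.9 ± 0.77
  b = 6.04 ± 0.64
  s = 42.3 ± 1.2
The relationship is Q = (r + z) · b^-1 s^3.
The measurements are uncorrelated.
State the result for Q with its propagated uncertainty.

Let u = r + z = 80.8. δu = √(δr² + δz²) = √(28.1 + 0.593) = 5.36, so δu/u = 0.0663.
Q is then a monomial in u, b, s:
δQ/Q = √((δu/u)² + (-1·δb/b)² + (3·δs/s)²) = √(0.00439 + 0.0112 + 0.00724) = 0.151
Q = 1.01e+06, so δQ = 0.151 × 1.01e+06 = 1.53e+05.

(1.01 ± 0.153) × 10^6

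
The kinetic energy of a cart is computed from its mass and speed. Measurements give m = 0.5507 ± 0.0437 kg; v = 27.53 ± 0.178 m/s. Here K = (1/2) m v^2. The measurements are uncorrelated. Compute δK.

K is a product of powers, so relative uncertainties combine in quadrature:
  (1·δm/m)² = (1×0.0794)² = 0.00630;  (2·δv/v)² = (2×0.00647)² = 0.000167
δK/K = √(0.00646) = 0.0804
K = 208.7 J, so δK = 0.0804 × 208.7 = 16.8 J.

16.8 J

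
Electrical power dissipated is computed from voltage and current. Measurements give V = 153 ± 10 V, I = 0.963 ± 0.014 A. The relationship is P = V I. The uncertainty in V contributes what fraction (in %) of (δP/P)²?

95.3%

(δP/P)² = (1·δV/V)² + (1·δI/I)²
  V term: (1×0.0654)² = 0.00427
  I term: (1×0.0145)² = 0.000211
Total = 0.00448. Share from V = 0.00427/0.00448 = 0.953.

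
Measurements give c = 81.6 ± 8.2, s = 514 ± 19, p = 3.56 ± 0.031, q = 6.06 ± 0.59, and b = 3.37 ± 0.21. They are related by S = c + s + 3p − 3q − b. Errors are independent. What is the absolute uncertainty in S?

Sums and differences: (δS)² = Σ (cᵢ δxᵢ)².
  (δc)² = 67.2;  (δs)² = 361;  (3·δp)² = 0.00865;  (3·δq)² = 3.13;  (δb)² = 0.0441
δS = √(431) = 20.8

20.8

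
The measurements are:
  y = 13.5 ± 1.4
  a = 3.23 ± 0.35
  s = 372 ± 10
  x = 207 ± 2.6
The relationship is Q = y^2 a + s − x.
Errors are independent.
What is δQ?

138

Let p = y^2·a = 589. δp/p = √((2·δy/y)² + (1·δa/a)²) = √(0.0430 + 0.0117) = 0.234, so δp = 138.
Q = p + s − x: δQ = √(δp² + δs² + δx²) = √(19000 + 100 + 6.76) = 138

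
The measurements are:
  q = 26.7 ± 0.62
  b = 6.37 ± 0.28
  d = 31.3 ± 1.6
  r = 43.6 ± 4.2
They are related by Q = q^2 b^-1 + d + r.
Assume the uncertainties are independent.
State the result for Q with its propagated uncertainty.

187 ± 8.45

Let p = q^2·b^-1 = 112. δp/p = √((2·δq/q)² + (-1·δb/b)²) = √(0.00216 + 0.00193) = 0.0639, so δp = 7.16.
Q = p + d + r: δQ = √(δp² + δd² + δr²) = √(51.2 + 2.56 + 17.6) = 8.45
Q = 187.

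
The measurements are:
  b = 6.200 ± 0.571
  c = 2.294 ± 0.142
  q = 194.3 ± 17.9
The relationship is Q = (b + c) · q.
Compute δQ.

Let u = b + c = 8.494. δu = √(δb² + δc²) = √(0.326 + 0.0202) = 0.588, so δu/u = 0.0693.
Q is then a monomial in u, q:
δQ/Q = √((δu/u)² + (1·δq/q)²) = √(0.00480 + 0.00849) = 0.115
Q = 1650, so δQ = 0.115 × 1650 = 190.

190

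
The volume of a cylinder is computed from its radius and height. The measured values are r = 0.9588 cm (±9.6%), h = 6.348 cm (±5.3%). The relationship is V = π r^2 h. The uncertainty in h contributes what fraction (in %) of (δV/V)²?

7.08%

(δV/V)² = (2·δr/r)² + (1·δh/h)²
  r term: (2×0.0960)² = 0.0369
  h term: (1×0.0530)² = 0.00281
Total = 0.0397. Share from h = 0.00281/0.0397 = 0.0708.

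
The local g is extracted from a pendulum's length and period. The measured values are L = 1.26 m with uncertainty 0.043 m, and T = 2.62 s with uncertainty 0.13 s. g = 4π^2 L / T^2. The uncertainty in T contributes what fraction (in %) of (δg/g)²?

(δg/g)² = (1·δL/L)² + (-2·δT/T)²
  L term: (1×0.0341)² = 0.00116
  T term: (-2×0.0496)² = 0.00985
Total = 0.0110. Share from T = 0.00985/0.0110 = 0.894.

89.4%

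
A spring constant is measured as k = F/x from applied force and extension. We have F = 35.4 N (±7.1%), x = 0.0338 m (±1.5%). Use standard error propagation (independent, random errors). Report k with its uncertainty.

1050 ± 76.0 N/m

k is a product of powers, so relative uncertainties combine in quadrature:
  (1·δF/F)² = (1×0.0710)² = 0.00504;  (-1·δx/x)² = (-1×0.0150)² = 0.000225
δk/k = √(0.00527) = 0.0726
k = 1050 N/m, so δk = 0.0726 × 1050 = 76.0 N/m.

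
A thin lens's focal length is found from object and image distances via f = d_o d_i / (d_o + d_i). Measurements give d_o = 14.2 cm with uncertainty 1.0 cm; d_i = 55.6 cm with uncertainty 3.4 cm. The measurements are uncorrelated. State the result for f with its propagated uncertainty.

11.3 ± 0.650 cm

∂f/∂d_o = (d_i/(d_o+d_i))² = 0.635;  ∂f/∂d_i = (d_o/(d_o+d_i))² = 0.0414
δf = √((∂f/∂d_o · δd_o)² + (∂f/∂d_i · δd_i)²) = √(0.403 + 0.0198) = 0.650 cm
f = 11.3 cm.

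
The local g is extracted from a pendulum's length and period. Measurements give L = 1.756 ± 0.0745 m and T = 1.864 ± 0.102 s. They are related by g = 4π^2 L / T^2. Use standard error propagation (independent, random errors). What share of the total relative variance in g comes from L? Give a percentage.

13.1%

(δg/g)² = (1·δL/L)² + (-2·δT/T)²
  L term: (1×0.0424)² = 0.00180
  T term: (-2×0.0547)² = 0.0120
Total = 0.0138. Share from L = 0.00180/0.0138 = 0.131.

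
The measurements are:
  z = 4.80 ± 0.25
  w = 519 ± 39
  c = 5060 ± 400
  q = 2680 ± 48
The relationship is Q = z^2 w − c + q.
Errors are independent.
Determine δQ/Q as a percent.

Let p = z^2·w = 12000. δp/p = √((2·δz/z)² + (1·δw/w)²) = √(0.0109 + 0.00565) = 0.128, so δp = 1540.
Q = p − c + q: δQ = √(δp² + δc² + δq²) = √(2.36e+06 + 1.6e+05 + 2300) = 1590
Q = 9580, so δQ/Q = 1590/9580 = 0.166.

16.6%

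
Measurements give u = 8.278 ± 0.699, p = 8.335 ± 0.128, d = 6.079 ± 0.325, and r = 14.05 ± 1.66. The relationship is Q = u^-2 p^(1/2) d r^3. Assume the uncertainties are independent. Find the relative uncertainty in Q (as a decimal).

Relative error in a monomial: (δQ/Q)² = Σ (nᵢ · δxᵢ/xᵢ)².
  (-2·δu/u)² = (-2×0.0844)² = 0.0285;  (½·δp/p)² = (0.5×0.0154)² = 5.9e-05;  (1·δd/d)² = (1×0.0535)² = 0.00286;  (3·δr/r)² = (3×0.118)² = 0.126
δQ/Q = √(0.157) = 0.396

0.396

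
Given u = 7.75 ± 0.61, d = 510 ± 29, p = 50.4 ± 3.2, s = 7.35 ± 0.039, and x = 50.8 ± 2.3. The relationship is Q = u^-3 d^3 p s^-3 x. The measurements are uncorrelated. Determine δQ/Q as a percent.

Each factor contributes (exponent × relative error)² to (δQ/Q)²:
  (-3·δu/u)² = (-3×0.0787)² = 0.0558;  (3·δd/d)² = (3×0.0569)² = 0.0291;  (1·δp/p)² = (1×0.0635)² = 0.00403;  (-3·δs/s)² = (-3×0.00531)² = 0.000253;  (1·δx/x)² = (1×0.0453)² = 0.00205
δQ/Q = √(0.0912) = 0.302

30.2%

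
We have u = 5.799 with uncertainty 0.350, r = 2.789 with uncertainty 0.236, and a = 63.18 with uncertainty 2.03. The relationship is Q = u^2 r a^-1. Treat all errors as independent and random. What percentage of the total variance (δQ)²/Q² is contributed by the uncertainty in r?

(δQ/Q)² = (2·δu/u)² + (1·δr/r)² + (-1·δa/a)²
  u term: (2×0.0604)² = 0.0146
  r term: (1×0.0846)² = 0.00716
  a term: (-1×0.0321)² = 0.00103
Total = 0.0228. Share from r = 0.00716/0.0228 = 0.315.

31.5%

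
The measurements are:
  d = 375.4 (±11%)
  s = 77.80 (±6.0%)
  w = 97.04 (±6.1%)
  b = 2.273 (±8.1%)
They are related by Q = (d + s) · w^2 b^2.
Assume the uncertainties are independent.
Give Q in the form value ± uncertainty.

(2.205 ± 0.491) × 10^7

Let u = d + s = 453.2. δu = √(δd² + δs²) = √(1710 + 21.8) = 41.6, so δu/u = 0.0917.
Q is then a monomial in u, w, b:
δQ/Q = √((δu/u)² + (2·δw/w)² + (2·δb/b)²) = √(0.00841 + 0.0149 + 0.0262) = 0.223
Q = 2.205e+07, so δQ = 0.223 × 2.205e+07 = 4.91e+06.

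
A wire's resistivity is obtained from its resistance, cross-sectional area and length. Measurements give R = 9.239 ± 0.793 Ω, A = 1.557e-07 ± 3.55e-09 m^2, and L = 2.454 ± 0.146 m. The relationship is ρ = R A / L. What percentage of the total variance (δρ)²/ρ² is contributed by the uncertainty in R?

64.5%

(δρ/ρ)² = (1·δR/R)² + (1·δA/A)² + (-1·δL/L)²
  R term: (1×0.0858)² = 0.00737
  A term: (1×0.0228)² = 0.000520
  L term: (-1×0.0595)² = 0.00354
Total = 0.0114. Share from R = 0.00737/0.0114 = 0.645.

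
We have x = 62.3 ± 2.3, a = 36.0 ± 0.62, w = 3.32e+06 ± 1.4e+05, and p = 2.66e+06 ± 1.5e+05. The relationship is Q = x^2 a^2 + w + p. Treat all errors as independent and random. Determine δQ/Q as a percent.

4.16%

Let h = x^2·a^2 = 5.03e+06. δh/h = √((2·δx/x)² + (2·δa/a)²) = √(0.00545 + 0.00119) = 0.0815, so δh = 4.1e+05.
Q = h + w + p: δQ = √(δh² + δw² + δp²) = √(1.68e+11 + 1.96e+10 + 2.25e+10) = 4.58e+05
Q = 1.1e+07, so δQ/Q = 4.58e+05/1.1e+07 = 0.0416.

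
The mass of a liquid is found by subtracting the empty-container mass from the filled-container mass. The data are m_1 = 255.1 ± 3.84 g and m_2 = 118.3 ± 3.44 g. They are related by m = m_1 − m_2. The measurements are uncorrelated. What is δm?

Sums and differences: (δm)² = Σ (cᵢ δxᵢ)².
  (δm_1)² = 14.7;  (δm_2)² = 11.8
δm = √(26.6) = 5.16 g

5.16 g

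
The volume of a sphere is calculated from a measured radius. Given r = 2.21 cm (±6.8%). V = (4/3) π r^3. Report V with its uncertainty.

V is a product of powers, so relative uncertainties combine in quadrature:
  (3·δr/r)² = (3×0.0680)² = 0.0416
δV/V = √(0.0416) = 0.204
V = 45.2 cm^3, so δV = 0.204 × 45.2 = 9.22 cm^3.

45.2 ± 9.22 cm^3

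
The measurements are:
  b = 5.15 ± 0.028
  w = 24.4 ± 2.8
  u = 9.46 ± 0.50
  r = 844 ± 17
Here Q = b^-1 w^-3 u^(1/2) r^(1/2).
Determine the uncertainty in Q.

0.000413

Products/powers → add relative errors in quadrature, weighted by exponent:
  (-1·δb/b)² = (-1×0.00544)² = 2.96e-05;  (-3·δw/w)² = (-3×0.115)² = 0.119;  (½·δu/u)² = (0.5×0.0529)² = 0.000698;  (½·δr/r)² = (0.5×0.0201)² = 0.000101
δQ/Q = √(0.119) = 0.345
Q = 0.00119, so δQ = 0.345 × 0.00119 = 0.000413.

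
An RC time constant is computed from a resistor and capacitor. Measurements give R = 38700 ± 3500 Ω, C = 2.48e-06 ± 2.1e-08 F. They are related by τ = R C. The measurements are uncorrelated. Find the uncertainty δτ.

0.00872 s

Products/powers → add relative errors in quadrature, weighted by exponent:
  (1·δR/R)² = (1×0.0904)² = 0.00818;  (1·δC/C)² = (1×0.00847)² = 7.17e-05
δτ/τ = √(0.00825) = 0.0908
τ = 0.0960 s, so δτ = 0.0908 × 0.0960 = 0.00872 s.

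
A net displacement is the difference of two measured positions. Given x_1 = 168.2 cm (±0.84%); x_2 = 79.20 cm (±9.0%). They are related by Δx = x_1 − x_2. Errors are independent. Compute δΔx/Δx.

0.0816

Each term contributes (cᵢ δxᵢ)² to (δΔx)²:
  (δx_1)² = 2.00;  (δx_2)² = 50.8
δΔx = √(52.8) = 7.27 cm
Δx = 89.00 cm, so δΔx/Δx = 7.27/89.00 = 0.0816.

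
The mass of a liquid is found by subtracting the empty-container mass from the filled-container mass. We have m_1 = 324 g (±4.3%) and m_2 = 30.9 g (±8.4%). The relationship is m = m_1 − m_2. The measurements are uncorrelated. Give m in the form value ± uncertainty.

293 ± 14.2 g

Absolute uncertainties add in quadrature for a linear combination:
  (δm_1)² = 194;  (δm_2)² = 6.74
δm = √(201) = 14.2 g
m = 293 g.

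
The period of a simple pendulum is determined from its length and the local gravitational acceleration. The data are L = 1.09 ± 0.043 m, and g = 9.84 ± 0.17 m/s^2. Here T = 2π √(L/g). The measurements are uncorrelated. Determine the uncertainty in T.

Relative error in a monomial: (δT/T)² = Σ (nᵢ · δxᵢ/xᵢ)².
  (½·δL/L)² = (0.5×0.0394)² = 0.000389;  (−½·δg/g)² = (-0.5×0.0173)² = 7.46e-05
δT/T = √(0.000464) = 0.0215
T = 2.09 s, so δT = 0.0215 × 2.09 = 0.0450 s.

0.0450 s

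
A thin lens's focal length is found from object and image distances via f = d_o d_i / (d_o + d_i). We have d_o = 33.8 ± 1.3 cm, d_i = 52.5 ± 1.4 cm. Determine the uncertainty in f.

∂f/∂d_o = (d_i/(d_o+d_i))² = 0.370;  ∂f/∂d_i = (d_o/(d_o+d_i))² = 0.153
δf = √((∂f/∂d_o · δd_o)² + (∂f/∂d_i · δd_i)²) = √(0.231 + 0.0461) = 0.527 cm

0.527 cm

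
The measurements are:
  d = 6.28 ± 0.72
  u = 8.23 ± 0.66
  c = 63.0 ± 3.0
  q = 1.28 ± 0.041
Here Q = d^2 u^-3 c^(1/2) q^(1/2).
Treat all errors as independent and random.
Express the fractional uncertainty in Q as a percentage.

33.4%

Since Q is a product/quotient, work with relative uncertainties:
  (2·δd/d)² = (2×0.115)² = 0.0526;  (-3·δu/u)² = (-3×0.0802)² = 0.0579;  (½·δc/c)² = (0.5×0.0476)² = 0.000567;  (½·δq/q)² = (0.5×0.0320)² = 0.000257
δQ/Q = √(0.111) = 0.334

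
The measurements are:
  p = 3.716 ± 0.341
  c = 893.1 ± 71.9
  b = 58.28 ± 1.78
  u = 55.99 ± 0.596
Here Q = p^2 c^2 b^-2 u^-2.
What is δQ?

0.261

For a monomial Q ∝ p^2, c^2, b^-2, u^-2, fractional errors add in quadrature:
  (2·δp/p)² = (2×0.0918)² = 0.0337;  (2·δc/c)² = (2×0.0805)² = 0.0259;  (-2·δb/b)² = (-2×0.0305)² = 0.00373;  (-2·δu/u)² = (-2×0.0106)² = 0.000453
δQ/Q = √(0.0638) = 0.253
Q = 1.034, so δQ = 0.253 × 1.034 = 0.261.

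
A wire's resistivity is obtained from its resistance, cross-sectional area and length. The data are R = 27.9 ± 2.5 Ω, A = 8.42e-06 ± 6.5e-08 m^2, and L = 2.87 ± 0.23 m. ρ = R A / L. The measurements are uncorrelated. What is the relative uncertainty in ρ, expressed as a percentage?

Products/powers → add relative errors in quadrature, weighted by exponent:
  (1·δR/R)² = (1×0.0896)² = 0.00803;  (1·δA/A)² = (1×0.00772)² = 5.96e-05;  (-1·δL/L)² = (-1×0.0801)² = 0.00642
δρ/ρ = √(0.0145) = 0.120

12.0%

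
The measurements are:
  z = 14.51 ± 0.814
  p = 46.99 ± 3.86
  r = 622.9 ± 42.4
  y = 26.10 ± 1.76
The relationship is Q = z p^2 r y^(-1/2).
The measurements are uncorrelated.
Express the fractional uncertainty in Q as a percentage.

For a monomial Q ∝ z, p^2, r, y^(-1/2), fractional errors add in quadrature:
  (1·δz/z)² = (1×0.0561)² = 0.00315;  (2·δp/p)² = (2×0.0821)² = 0.0270;  (1·δr/r)² = (1×0.0681)² = 0.00463;  (−½·δy/y)² = (-0.5×0.0674)² = 0.00114
δQ/Q = √(0.0359) = 0.189

18.9%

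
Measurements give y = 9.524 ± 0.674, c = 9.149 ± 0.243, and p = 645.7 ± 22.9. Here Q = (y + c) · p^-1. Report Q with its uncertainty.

0.02892 ± 0.00151

Let u = y + c = 18.67. δu = √(δy² + δc²) = √(0.454 + 0.0590) = 0.716, so δu/u = 0.0384.
Q is then a monomial in u, p:
δQ/Q = √((δu/u)² + (-1·δp/p)²) = √(0.00147 + 0.00126) = 0.0522
Q = 0.02892, so δQ = 0.0522 × 0.02892 = 0.00151.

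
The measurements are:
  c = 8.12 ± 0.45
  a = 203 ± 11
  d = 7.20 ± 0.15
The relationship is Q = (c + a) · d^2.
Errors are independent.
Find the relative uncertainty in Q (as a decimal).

Let u = c + a = 211. δu = √(δc² + δa²) = √(0.203 + 121) = 11.0, so δu/u = 0.0521.
Q is then a monomial in u, d:
δQ/Q = √((δu/u)² + (2·δd/d)²) = √(0.00272 + 0.00174) = 0.0667

0.0667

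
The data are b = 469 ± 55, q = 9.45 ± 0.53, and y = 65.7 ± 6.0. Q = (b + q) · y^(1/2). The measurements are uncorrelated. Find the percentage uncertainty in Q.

Let u = b + q = 478. δu = √(δb² + δq²) = √(3020 + 0.281) = 55.0, so δu/u = 0.115.
Q is then a monomial in u, y:
δQ/Q = √((δu/u)² + (½·δy/y)²) = √(0.0132 + 0.00209) = 0.124

12.4%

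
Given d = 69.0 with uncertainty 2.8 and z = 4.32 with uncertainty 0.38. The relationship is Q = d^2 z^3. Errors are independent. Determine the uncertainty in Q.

1.06e+05

For a monomial Q ∝ d^2, z^3, fractional errors add in quadrature:
  (2·δd/d)² = (2×0.0406)² = 0.00659;  (3·δz/z)² = (3×0.0880)² = 0.0696
δQ/Q = √(0.0762) = 0.276
Q = 3.84e+05, so δQ = 0.276 × 3.84e+05 = 1.06e+05.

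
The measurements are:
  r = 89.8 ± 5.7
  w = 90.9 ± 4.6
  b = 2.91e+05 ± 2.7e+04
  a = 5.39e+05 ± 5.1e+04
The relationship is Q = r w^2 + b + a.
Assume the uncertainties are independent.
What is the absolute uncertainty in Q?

Let p = r·w^2 = 7.42e+05. δp/p = √((1·δr/r)² + (2·δw/w)²) = √(0.00403 + 0.0102) = 0.119, so δp = 88600.
Q = p + b + a: δQ = √(δp² + δb² + δa²) = √(7.86e+09 + 7.29e+08 + 2.6e+09) = 1.06e+05

1.06e+05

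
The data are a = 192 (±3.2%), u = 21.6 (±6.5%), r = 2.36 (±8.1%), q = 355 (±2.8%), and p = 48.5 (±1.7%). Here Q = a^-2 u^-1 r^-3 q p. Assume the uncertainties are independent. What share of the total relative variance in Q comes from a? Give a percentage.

(δQ/Q)² = (-2·δa/a)² + (-1·δu/u)² + (-3·δr/r)² + (1·δq/q)² + (1·δp/p)²
  a term: (-2×0.0320)² = 0.00410
  u term: (-1×0.0650)² = 0.00423
  r term: (-3×0.0810)² = 0.0590
  q term: (1×0.0280)² = 0.000784
  p term: (1×0.0170)² = 0.000289
Total = 0.0684. Share from a = 0.00410/0.0684 = 0.0598.

5.98%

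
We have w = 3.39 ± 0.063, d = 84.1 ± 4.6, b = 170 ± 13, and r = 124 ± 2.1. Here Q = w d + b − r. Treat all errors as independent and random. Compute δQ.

Let p = w·d = 285. δp/p = √((1·δw/w)² + (1·δd/d)²) = √(0.000345 + 0.00299) = 0.0578, so δp = 16.5.
Q = p + b − r: δQ = √(δp² + δb² + δr²) = √(271 + 169 + 4.41) = 21.1

21.1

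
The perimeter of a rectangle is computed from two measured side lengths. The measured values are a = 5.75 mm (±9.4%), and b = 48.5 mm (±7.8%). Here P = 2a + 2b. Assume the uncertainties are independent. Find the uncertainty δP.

7.64 mm

P is a linear combination, so absolute uncertainties add in quadrature:
  (2·δa)² = 1.17;  (2·δb)² = 57.2
δP = √(58.4) = 7.64 mm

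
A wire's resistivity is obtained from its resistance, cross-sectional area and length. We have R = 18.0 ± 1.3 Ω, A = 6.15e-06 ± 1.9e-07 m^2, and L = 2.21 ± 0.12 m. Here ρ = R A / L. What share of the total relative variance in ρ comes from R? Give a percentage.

57.2%

(δρ/ρ)² = (1·δR/R)² + (1·δA/A)² + (-1·δL/L)²
  R term: (1×0.0722)² = 0.00522
  A term: (1×0.0309)² = 0.000954
  L term: (-1×0.0543)² = 0.00295
Total = 0.00912. Share from R = 0.00522/0.00912 = 0.572.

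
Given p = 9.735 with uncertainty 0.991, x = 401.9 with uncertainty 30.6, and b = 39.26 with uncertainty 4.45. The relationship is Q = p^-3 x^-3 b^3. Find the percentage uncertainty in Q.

51.1%

Each factor contributes (exponent × relative error)² to (δQ/Q)²:
  (-3·δp/p)² = (-3×0.102)² = 0.0933;  (-3·δx/x)² = (-3×0.0761)² = 0.0522;  (3·δb/b)² = (3×0.113)² = 0.116
δQ/Q = √(0.261) = 0.511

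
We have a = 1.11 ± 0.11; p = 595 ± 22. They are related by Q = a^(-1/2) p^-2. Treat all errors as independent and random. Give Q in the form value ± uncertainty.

(2.68 ± 0.239) × 10^-6

Relative error in a monomial: (δQ/Q)² = Σ (nᵢ · δxᵢ/xᵢ)².
  (−½·δa/a)² = (-0.5×0.0991)² = 0.00246;  (-2·δp/p)² = (-2×0.0370)² = 0.00547
δQ/Q = √(0.00792) = 0.0890
Q = 2.68e-06, so δQ = 0.0890 × 2.68e-06 = 2.39e-07.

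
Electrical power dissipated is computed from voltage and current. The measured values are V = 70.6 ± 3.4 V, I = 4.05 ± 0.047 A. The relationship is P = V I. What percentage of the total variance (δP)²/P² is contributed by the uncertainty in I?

(δP/P)² = (1·δV/V)² + (1·δI/I)²
  V term: (1×0.0482)² = 0.00232
  I term: (1×0.0116)² = 0.000135
Total = 0.00245. Share from I = 0.000135/0.00245 = 0.0549.

5.49%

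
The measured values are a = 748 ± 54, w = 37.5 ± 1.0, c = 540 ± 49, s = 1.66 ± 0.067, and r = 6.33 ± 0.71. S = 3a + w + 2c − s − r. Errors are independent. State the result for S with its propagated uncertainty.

3350 ± 189

For a sum/difference, combine absolute errors in quadrature:
  (3·δa)² = 26200;  (δw)² = 1.00;  (2·δc)² = 9600;  (δs)² = 0.00449;  (δr)² = 0.504
δS = √(35800) = 189
S = 3350.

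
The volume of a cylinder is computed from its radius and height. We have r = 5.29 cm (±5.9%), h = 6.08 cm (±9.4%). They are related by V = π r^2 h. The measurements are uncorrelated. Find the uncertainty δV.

For a monomial V ∝ r^2, h, fractional errors add in quadrature:
  (2·δr/r)² = (2×0.0590)² = 0.0139;  (1·δh/h)² = (1×0.0940)² = 0.00884
δV/V = √(0.0228) = 0.151
V = 535 cm^3, so δV = 0.151 × 535 = 80.6 cm^3.

80.6 cm^3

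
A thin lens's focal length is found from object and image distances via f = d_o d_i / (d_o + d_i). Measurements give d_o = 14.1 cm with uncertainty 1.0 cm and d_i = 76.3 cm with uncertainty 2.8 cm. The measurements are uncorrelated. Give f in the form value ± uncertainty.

11.9 ± 0.716 cm

∂f/∂d_o = (d_i/(d_o+d_i))² = 0.712;  ∂f/∂d_i = (d_o/(d_o+d_i))² = 0.0243
δf = √((∂f/∂d_o · δd_o)² + (∂f/∂d_i · δd_i)²) = √(0.507 + 0.00464) = 0.716 cm
f = 11.9 cm.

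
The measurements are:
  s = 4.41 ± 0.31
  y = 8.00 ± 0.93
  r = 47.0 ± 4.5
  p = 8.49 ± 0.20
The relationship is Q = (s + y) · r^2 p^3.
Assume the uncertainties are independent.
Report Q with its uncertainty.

(1.68 ± 0.367) × 10^7

Let u = s + y = 12.4. δu = √(δs² + δy²) = √(0.0961 + 0.865) = 0.980, so δu/u = 0.0790.
Q is then a monomial in u, r, p:
δQ/Q = √((δu/u)² + (2·δr/r)² + (3·δp/p)²) = √(0.00624 + 0.0367 + 0.00499) = 0.219
Q = 1.68e+07, so δQ = 0.219 × 1.68e+07 = 3.67e+06.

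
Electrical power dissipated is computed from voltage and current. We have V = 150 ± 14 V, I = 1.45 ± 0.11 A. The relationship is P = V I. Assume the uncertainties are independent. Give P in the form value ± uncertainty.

218 ± 26.2 W

Products/powers → add relative errors in quadrature, weighted by exponent:
  (1·δV/V)² = (1×0.0933)² = 0.00871;  (1·δI/I)² = (1×0.0759)² = 0.00576
δP/P = √(0.0145) = 0.120
P = 218 W, so δP = 0.120 × 218 = 26.2 W.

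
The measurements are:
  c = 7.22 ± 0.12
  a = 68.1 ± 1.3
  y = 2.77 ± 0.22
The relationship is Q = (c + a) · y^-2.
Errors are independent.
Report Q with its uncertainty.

Let u = c + a = 75.3. δu = √(δc² + δa²) = √(0.0144 + 1.69) = 1.31, so δu/u = 0.0173.
Q is then a monomial in u, y:
δQ/Q = √((δu/u)² + (-2·δy/y)²) = √(0.000300 + 0.0252) = 0.160
Q = 9.82, so δQ = 0.160 × 9.82 = 1.57.

9.82 ± 1.57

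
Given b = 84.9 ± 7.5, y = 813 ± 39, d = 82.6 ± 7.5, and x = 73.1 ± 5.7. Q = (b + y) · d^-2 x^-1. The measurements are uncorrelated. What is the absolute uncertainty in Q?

0.000365

Let u = b + y = 898. δu = √(δb² + δy²) = √(56.2 + 1520) = 39.7, so δu/u = 0.0442.
Q is then a monomial in u, d, x:
δQ/Q = √((δu/u)² + (-2·δd/d)² + (-1·δx/x)²) = √(0.00196 + 0.0330 + 0.00608) = 0.203
Q = 0.00180, so δQ = 0.203 × 0.00180 = 0.000365.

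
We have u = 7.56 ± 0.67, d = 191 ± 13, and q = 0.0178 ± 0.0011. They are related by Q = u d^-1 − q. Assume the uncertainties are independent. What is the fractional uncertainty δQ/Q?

0.209

Let p = u·d^-1 = 0.0396. δp/p = √((1·δu/u)² + (-1·δd/d)²) = √(0.00785 + 0.00463) = 0.112, so δp = 0.00442.
Q = p − q: δQ = √(δp² + δq²) = √(1.96e-05 + 1.21e-06) = 0.00456
Q = 0.0218, so δQ/Q = 0.00456/0.0218 = 0.209.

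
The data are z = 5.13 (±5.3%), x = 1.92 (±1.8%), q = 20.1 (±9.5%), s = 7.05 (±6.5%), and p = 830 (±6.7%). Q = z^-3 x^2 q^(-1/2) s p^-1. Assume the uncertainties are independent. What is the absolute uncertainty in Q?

Q is a product of powers, so relative uncertainties combine in quadrature:
  (-3·δz/z)² = (-3×0.0530)² = 0.0253;  (2·δx/x)² = (2×0.0180)² = 0.00130;  (−½·δq/q)² = (-0.5×0.0950)² = 0.00226;  (1·δs/s)² = (1×0.0650)² = 0.00423;  (-1·δp/p)² = (-1×0.0670)² = 0.00449
δQ/Q = √(0.0375) = 0.194
Q = 5.17e-05, so δQ = 0.194 × 5.17e-05 = 1e-05.

1e-05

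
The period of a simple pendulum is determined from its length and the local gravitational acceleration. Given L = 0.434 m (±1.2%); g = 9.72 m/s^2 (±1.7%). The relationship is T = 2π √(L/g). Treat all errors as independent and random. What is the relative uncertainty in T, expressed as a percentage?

Relative error in a monomial: (δT/T)² = Σ (nᵢ · δxᵢ/xᵢ)².
  (½·δL/L)² = (0.5×0.0120)² = 3.6e-05;  (−½·δg/g)² = (-0.5×0.0170)² = 7.23e-05
δT/T = √(0.000108) = 0.0104

1.04%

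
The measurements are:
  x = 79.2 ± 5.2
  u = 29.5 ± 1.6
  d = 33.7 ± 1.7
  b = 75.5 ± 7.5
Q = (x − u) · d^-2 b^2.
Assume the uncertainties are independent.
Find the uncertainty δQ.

61.9

Let w = x − u = 49.7. δw = √(δx² + δu²) = √(27.0 + 2.56) = 5.44, so δw/w = 0.109.
Q is then a monomial in w, d, b:
δQ/Q = √((δw/w)² + (-2·δd/d)² + (2·δb/b)²) = √(0.0120 + 0.0102 + 0.0395) = 0.248
Q = 249, so δQ = 0.248 × 249 = 61.9.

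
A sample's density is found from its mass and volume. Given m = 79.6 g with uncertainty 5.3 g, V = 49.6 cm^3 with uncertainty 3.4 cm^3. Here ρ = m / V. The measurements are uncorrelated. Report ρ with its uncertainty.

1.60 ± 0.153 g/cm^3

Each factor contributes (exponent × relative error)² to (δρ/ρ)²:
  (1·δm/m)² = (1×0.0666)² = 0.00443;  (-1·δV/V)² = (-1×0.0685)² = 0.00470
δρ/ρ = √(0.00913) = 0.0956
ρ = 1.60 g/cm^3, so δρ = 0.0956 × 1.60 = 0.153 g/cm^3.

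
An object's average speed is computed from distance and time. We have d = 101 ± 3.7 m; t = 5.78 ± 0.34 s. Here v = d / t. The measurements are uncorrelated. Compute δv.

1.21 m/s

Products/powers → add relative errors in quadrature, weighted by exponent:
  (1·δd/d)² = (1×0.0366)² = 0.00134;  (-1·δt/t)² = (-1×0.0588)² = 0.00346
δv/v = √(0.00480) = 0.0693
v = 17.5 m/s, so δv = 0.0693 × 17.5 = 1.21 m/s.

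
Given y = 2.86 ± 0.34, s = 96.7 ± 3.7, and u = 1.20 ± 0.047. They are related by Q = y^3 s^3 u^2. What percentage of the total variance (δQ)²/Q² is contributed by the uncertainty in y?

86.8%

(δQ/Q)² = (3·δy/y)² + (3·δs/s)² + (2·δu/u)²
  y term: (3×0.119)² = 0.127
  s term: (3×0.0383)² = 0.0132
  u term: (2×0.0392)² = 0.00614
Total = 0.147. Share from y = 0.127/0.147 = 0.868.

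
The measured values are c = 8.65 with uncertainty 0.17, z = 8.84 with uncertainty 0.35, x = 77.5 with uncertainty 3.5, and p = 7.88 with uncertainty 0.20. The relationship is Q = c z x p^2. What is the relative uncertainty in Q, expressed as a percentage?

8.11%

For a monomial Q ∝ c, z, x, p^2, fractional errors add in quadrature:
  (1·δc/c)² = (1×0.0197)² = 0.000386;  (1·δz/z)² = (1×0.0396)² = 0.00157;  (1·δx/x)² = (1×0.0452)² = 0.00204;  (2·δp/p)² = (2×0.0254)² = 0.00258
δQ/Q = √(0.00657) = 0.0811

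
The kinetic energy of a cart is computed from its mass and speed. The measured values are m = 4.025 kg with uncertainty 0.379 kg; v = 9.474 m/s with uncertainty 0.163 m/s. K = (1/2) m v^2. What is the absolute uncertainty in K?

18.1 J

For a monomial K ∝ m, v^2, fractional errors add in quadrature:
  (1·δm/m)² = (1×0.0942)² = 0.00887;  (2·δv/v)² = (2×0.0172)² = 0.00118
δK/K = √(0.0101) = 0.100
K = 180.6 J, so δK = 0.100 × 180.6 = 18.1 J.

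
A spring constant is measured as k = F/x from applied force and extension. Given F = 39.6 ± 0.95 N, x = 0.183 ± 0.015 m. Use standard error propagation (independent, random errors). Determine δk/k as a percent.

8.54%

Products/powers → add relative errors in quadrature, weighted by exponent:
  (1·δF/F)² = (1×0.0240)² = 0.000576;  (-1·δx/x)² = (-1×0.0820)² = 0.00672
δk/k = √(0.00729) = 0.0854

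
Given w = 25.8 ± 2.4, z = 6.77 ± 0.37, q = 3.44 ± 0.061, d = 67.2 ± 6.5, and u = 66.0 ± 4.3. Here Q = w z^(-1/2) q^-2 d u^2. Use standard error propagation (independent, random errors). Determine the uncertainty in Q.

47200

Q is a product of powers, so relative uncertainties combine in quadrature:
  (1·δw/w)² = (1×0.0930)² = 0.00865;  (−½·δz/z)² = (-0.5×0.0547)² = 0.000747;  (-2·δq/q)² = (-2×0.0177)² = 0.00126;  (1·δd/d)² = (1×0.0967)² = 0.00936;  (2·δu/u)² = (2×0.0652)² = 0.0170
δQ/Q = √(0.0370) = 0.192
Q = 2.45e+05, so δQ = 0.192 × 2.45e+05 = 47200.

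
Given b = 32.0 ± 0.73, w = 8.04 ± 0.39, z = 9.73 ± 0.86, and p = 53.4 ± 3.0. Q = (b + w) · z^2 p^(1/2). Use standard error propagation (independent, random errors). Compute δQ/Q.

0.180

Let u = b + w = 40.0. δu = √(δb² + δw²) = √(0.533 + 0.152) = 0.828, so δu/u = 0.0207.
Q is then a monomial in u, z, p:
δQ/Q = √((δu/u)² + (2·δz/z)² + (½·δp/p)²) = √(0.000427 + 0.0312 + 0.000789) = 0.180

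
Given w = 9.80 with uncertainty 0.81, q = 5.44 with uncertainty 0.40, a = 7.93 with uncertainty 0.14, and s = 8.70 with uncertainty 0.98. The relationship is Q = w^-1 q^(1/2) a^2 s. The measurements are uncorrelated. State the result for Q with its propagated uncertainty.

Each factor contributes (exponent × relative error)² to (δQ/Q)²:
  (-1·δw/w)² = (-1×0.0827)² = 0.00683;  (½·δq/q)² = (0.5×0.0735)² = 0.00135;  (2·δa/a)² = (2×0.0177)² = 0.00125;  (1·δs/s)² = (1×0.113)² = 0.0127
δQ/Q = √(0.0221) = 0.149
Q = 130, so δQ = 0.149 × 130 = 19.4.

130 ± 19.4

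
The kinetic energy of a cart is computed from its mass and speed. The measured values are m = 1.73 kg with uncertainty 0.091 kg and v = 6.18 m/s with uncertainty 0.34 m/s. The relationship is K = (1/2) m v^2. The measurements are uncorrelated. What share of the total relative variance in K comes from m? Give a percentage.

18.6%

(δK/K)² = (1·δm/m)² + (2·δv/v)²
  m term: (1×0.0526)² = 0.00277
  v term: (2×0.0550)² = 0.0121
Total = 0.0149. Share from m = 0.00277/0.0149 = 0.186.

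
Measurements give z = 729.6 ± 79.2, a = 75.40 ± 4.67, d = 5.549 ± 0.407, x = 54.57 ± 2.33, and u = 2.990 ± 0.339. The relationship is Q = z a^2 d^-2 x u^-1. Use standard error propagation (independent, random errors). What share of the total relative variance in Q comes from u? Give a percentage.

20.3%

(δQ/Q)² = (1·δz/z)² + (2·δa/a)² + (-2·δd/d)² + (1·δx/x)² + (-1·δu/u)²
  z term: (1×0.109)² = 0.0118
  a term: (2×0.0619)² = 0.0153
  d term: (-2×0.0733)² = 0.0215
  x term: (1×0.0427)² = 0.00182
  u term: (-1×0.113)² = 0.0129
Total = 0.0633. Share from u = 0.0129/0.0633 = 0.203.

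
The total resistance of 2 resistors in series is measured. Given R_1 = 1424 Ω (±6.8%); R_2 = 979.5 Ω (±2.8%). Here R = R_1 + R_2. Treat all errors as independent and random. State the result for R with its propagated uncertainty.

2404 ± 101 Ω

For a sum/difference, combine absolute errors in quadrature:
  (δR_1)² = 9380;  (δR_2)² = 752
δR = √(10100) = 101 Ω
R = 2404 Ω.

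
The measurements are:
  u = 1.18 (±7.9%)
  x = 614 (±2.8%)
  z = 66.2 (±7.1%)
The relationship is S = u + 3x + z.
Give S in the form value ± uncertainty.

1910 ± 51.8

Sums and differences: (δS)² = Σ (cᵢ δxᵢ)².
  (δu)² = 0.00869;  (3·δx)² = 2660;  (δz)² = 22.1
δS = √(2680) = 51.8
S = 1910.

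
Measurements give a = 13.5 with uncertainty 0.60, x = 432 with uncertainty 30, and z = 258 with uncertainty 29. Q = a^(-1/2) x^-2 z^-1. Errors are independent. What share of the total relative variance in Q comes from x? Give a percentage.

59.5%

(δQ/Q)² = (−½·δa/a)² + (-2·δx/x)² + (-1·δz/z)²
  a term: (-0.5×0.0444)² = 0.000494
  x term: (-2×0.0694)² = 0.0193
  z term: (-1×0.112)² = 0.0126
Total = 0.0324. Share from x = 0.0193/0.0324 = 0.595.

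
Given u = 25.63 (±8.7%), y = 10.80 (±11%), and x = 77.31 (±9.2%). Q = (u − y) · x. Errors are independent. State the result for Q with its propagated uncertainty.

1147 ± 222

Let w = u − y = 14.83. δw = √(δu² + δy²) = √(4.97 + 1.41) = 2.53, so δw/w = 0.170.
Q is then a monomial in w, x:
δQ/Q = √((δw/w)² + (1·δx/x)²) = √(0.0290 + 0.00846) = 0.194
Q = 1147, so δQ = 0.194 × 1147 = 222.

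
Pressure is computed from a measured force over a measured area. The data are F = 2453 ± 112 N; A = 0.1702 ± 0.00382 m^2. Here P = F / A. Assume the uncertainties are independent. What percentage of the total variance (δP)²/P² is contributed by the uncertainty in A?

19.5%

(δP/P)² = (1·δF/F)² + (-1·δA/A)²
  F term: (1×0.0457)² = 0.00208
  A term: (-1×0.0224)² = 0.000504
Total = 0.00259. Share from A = 0.000504/0.00259 = 0.195.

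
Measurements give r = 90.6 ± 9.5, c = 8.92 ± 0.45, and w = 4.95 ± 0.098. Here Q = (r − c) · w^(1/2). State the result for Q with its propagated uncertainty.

Let u = r − c = 81.7. δu = √(δr² + δc²) = √(90.2 + 0.203) = 9.51, so δu/u = 0.116.
Q is then a monomial in u, w:
δQ/Q = √((δu/u)² + (½·δw/w)²) = √(0.0136 + 9.8e-05) = 0.117
Q = 182, so δQ = 0.117 × 182 = 21.2.

182 ± 21.2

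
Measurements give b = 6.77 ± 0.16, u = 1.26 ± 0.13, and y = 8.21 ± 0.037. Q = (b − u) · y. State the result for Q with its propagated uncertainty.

Let w = b − u = 5.51. δw = √(δb² + δu²) = √(0.0256 + 0.0169) = 0.206, so δw/w = 0.0374.
Q is then a monomial in w, y:
δQ/Q = √((δw/w)² + (1·δy/y)²) = √(0.00140 + 2.03e-05) = 0.0377
Q = 45.2, so δQ = 0.0377 × 45.2 = 1.70.

45.2 ± 1.70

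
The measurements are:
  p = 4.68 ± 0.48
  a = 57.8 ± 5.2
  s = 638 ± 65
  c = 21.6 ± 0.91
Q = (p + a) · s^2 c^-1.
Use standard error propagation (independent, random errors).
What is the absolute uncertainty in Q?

Let u = p + a = 62.5. δu = √(δp² + δa²) = √(0.230 + 27.0) = 5.22, so δu/u = 0.0836.
Q is then a monomial in u, s, c:
δQ/Q = √((δu/u)² + (2·δs/s)² + (-1·δc/c)²) = √(0.00699 + 0.0415 + 0.00177) = 0.224
Q = 1.18e+06, so δQ = 0.224 × 1.18e+06 = 2.64e+05.

2.64e+05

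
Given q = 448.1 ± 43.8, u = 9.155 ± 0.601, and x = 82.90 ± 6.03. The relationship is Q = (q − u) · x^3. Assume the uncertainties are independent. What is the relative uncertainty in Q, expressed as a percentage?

24.0%

Let w = q − u = 438.9. δw = √(δq² + δu²) = √(1920 + 0.361) = 43.8, so δw/w = 0.0998.
Q is then a monomial in w, x:
δQ/Q = √((δw/w)² + (3·δx/x)²) = √(0.00996 + 0.0476) = 0.240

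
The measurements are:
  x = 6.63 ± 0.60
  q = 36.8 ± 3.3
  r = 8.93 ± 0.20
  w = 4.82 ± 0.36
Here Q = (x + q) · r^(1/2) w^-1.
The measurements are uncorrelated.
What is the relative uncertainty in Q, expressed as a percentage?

Let u = x + q = 43.4. δu = √(δx² + δq²) = √(0.360 + 10.9) = 3.35, so δu/u = 0.0772.
Q is then a monomial in u, r, w:
δQ/Q = √((δu/u)² + (½·δr/r)² + (-1·δw/w)²) = √(0.00596 + 0.000125 + 0.00558) = 0.108

10.8%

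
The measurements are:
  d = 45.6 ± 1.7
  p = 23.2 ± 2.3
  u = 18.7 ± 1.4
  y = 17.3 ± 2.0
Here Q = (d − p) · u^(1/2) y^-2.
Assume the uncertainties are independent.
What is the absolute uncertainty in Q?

0.0863

Let w = d − p = 22.4. δw = √(δd² + δp²) = √(2.89 + 5.29) = 2.86, so δw/w = 0.128.
Q is then a monomial in w, u, y:
δQ/Q = √((δw/w)² + (½·δu/u)² + (-2·δy/y)²) = √(0.0163 + 0.00140 + 0.0535) = 0.267
Q = 0.324, so δQ = 0.267 × 0.324 = 0.0863.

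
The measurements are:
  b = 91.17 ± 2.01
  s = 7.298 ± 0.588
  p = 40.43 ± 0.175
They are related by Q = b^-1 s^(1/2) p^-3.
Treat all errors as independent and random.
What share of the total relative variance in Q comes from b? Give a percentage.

21.3%

(δQ/Q)² = (-1·δb/b)² + (½·δs/s)² + (-3·δp/p)²
  b term: (-1×0.0220)² = 0.000486
  s term: (0.5×0.0806)² = 0.00162
  p term: (-3×0.00433)² = 0.000169
Total = 0.00228. Share from b = 0.000486/0.00228 = 0.213.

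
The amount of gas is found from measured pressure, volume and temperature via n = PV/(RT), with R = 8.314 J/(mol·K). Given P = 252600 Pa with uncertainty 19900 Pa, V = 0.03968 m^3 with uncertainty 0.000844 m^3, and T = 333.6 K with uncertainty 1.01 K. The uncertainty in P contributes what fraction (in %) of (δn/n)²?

93.1%

(δn/n)² = (1·δP/P)² + (1·δV/V)² + (-1·δT/T)²
  P term: (1×0.0788)² = 0.00621
  V term: (1×0.0213)² = 0.000452
  T term: (-1×0.00303)² = 9.17e-06
Total = 0.00667. Share from P = 0.00621/0.00667 = 0.931.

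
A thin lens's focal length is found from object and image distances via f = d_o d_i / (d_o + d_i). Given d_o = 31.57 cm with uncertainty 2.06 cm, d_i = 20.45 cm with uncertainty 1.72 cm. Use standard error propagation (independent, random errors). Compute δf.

∂f/∂d_o = (d_i/(d_o+d_i))² = 0.155;  ∂f/∂d_i = (d_o/(d_o+d_i))² = 0.368
δf = √((∂f/∂d_o · δd_o)² + (∂f/∂d_i · δd_i)²) = √(0.101 + 0.401) = 0.709 cm

0.709 cm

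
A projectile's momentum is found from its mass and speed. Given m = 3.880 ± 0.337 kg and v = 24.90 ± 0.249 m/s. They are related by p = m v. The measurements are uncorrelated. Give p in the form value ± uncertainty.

Each factor contributes (exponent × relative error)² to (δp/p)²:
  (1·δm/m)² = (1×0.0869)² = 0.00754;  (1·δv/v)² = (1×0.0100)² = 0.000100
δp/p = √(0.00764) = 0.0874
p = 96.61 kg·m/s, so δp = 0.0874 × 96.61 = 8.45 kg·m/s.

96.61 ± 8.45 kg·m/s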